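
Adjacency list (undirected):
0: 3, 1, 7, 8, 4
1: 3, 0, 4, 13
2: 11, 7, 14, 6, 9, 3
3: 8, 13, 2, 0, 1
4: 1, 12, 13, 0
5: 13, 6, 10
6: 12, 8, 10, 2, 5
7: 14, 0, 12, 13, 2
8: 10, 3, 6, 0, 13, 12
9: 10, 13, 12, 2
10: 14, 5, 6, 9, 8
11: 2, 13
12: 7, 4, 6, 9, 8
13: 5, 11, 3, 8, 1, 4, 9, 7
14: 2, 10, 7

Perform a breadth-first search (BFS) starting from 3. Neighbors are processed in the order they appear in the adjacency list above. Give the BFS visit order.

3 -> 8 -> 13 -> 2 -> 0 -> 1 -> 10 -> 6 -> 12 -> 5 -> 11 -> 4 -> 9 -> 7 -> 14

Visit 3; enqueue 8, 13, 2, 0, 1 → queue [8, 13, 2, 0, 1]
Visit 8; enqueue 10, 6, 12 → queue [13, 2, 0, 1, 10, 6, 12]
Visit 13; enqueue 5, 11, 4, 9, 7 → queue [2, 0, 1, 10, 6, 12, 5, 11, 4, 9, 7]
Visit 2; enqueue 14 → queue [0, 1, 10, 6, 12, 5, 11, 4, 9, 7, 14]
Visit 0 → queue [1, 10, 6, 12, 5, 11, 4, 9, 7, 14]
Visit 1 → queue [10, 6, 12, 5, 11, 4, 9, 7, 14]
Visit 10 → queue [6, 12, 5, 11, 4, 9, 7, 14]
Visit 6 → queue [12, 5, 11, 4, 9, 7, 14]
Visit 12 → queue [5, 11, 4, 9, 7, 14]
Visit 5 → queue [11, 4, 9, 7, 14]
Visit 11 → queue [4, 9, 7, 14]
Visit 4 → queue [9, 7, 14]
Visit 9 → queue [7, 14]
Visit 7 → queue [14]
Visit 14 → queue []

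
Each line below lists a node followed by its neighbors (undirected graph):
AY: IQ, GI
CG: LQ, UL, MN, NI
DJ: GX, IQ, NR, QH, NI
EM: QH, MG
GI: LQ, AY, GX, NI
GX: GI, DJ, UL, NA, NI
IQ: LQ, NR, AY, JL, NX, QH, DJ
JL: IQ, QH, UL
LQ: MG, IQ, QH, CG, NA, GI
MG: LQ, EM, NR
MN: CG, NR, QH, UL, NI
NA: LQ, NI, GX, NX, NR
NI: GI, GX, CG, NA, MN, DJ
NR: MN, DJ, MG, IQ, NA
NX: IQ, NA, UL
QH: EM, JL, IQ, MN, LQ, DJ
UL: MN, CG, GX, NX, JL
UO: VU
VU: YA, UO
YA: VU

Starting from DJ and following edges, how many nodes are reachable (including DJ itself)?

17

BFS from DJ visits: DJ, GX, IQ, NR, QH, NI, GI, UL, NA, LQ, AY, JL, NX, MN, MG, EM, CG
Reachable nodes: 17 of 20 total.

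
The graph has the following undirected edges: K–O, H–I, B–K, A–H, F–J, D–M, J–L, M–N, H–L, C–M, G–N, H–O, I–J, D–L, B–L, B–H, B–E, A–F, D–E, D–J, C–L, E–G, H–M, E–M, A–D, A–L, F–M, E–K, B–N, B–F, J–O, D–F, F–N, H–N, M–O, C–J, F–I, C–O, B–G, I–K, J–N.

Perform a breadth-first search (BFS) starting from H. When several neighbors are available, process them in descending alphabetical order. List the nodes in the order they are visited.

Visit H; enqueue O, N, M, L, I, B, A → queue [O, N, M, L, I, B, A]
Visit O; enqueue K, J, C → queue [N, M, L, I, B, A, K, J, C]
Visit N; enqueue G, F → queue [M, L, I, B, A, K, J, C, G, F]
Visit M; enqueue E, D → queue [L, I, B, A, K, J, C, G, F, E, D]
Visit L → queue [I, B, A, K, J, C, G, F, E, D]
Visit I → queue [B, A, K, J, C, G, F, E, D]
Visit B → queue [A, K, J, C, G, F, E, D]
Visit A → queue [K, J, C, G, F, E, D]
Visit K → queue [J, C, G, F, E, D]
Visit J → queue [C, G, F, E, D]
Visit C → queue [G, F, E, D]
Visit G → queue [F, E, D]
Visit F → queue [E, D]
Visit E → queue [D]
Visit D → queue []

H, O, N, M, L, I, B, A, K, J, C, G, F, E, D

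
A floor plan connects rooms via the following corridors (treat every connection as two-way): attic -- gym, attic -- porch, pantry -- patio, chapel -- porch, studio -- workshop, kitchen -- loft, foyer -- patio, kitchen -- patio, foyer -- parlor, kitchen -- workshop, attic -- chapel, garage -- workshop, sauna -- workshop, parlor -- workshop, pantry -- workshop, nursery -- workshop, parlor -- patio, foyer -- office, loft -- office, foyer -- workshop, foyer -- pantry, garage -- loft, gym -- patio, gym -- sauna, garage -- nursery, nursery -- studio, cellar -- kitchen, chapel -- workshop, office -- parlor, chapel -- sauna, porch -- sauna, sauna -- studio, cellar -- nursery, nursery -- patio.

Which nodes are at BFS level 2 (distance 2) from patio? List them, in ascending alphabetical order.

attic, cellar, garage, loft, office, sauna, studio, workshop

Level 0: patio
Level 1: foyer, gym, kitchen, nursery, pantry, parlor
Level 2: attic, cellar, garage, loft, office, sauna, studio, workshop
Level 3: chapel, porch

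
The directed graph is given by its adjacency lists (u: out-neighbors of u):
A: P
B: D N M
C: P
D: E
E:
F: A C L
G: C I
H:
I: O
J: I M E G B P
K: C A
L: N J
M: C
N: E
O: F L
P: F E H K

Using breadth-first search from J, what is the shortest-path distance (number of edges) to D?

2

Level 0: J
Level 1: B, E, G, I, M, P
Level 2: C, D, F, H, K, N, O
Level 3: A, L
D first appears at level 2.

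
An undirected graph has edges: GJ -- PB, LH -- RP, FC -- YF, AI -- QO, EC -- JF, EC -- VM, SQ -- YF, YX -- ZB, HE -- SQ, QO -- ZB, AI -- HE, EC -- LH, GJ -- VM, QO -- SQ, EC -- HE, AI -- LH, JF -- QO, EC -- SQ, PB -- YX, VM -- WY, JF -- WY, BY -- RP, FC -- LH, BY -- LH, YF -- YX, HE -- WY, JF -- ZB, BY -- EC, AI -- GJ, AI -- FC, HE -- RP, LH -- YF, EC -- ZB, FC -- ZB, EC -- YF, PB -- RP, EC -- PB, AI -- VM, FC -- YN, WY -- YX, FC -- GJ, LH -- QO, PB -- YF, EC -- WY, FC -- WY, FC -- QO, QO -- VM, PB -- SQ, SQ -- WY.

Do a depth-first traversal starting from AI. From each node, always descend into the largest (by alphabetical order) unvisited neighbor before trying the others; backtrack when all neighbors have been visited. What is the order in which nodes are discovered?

AI → VM → WY → YX → ZB → QO → SQ → YF → PB → RP → LH → FC → YN → GJ → EC → JF → HE → BY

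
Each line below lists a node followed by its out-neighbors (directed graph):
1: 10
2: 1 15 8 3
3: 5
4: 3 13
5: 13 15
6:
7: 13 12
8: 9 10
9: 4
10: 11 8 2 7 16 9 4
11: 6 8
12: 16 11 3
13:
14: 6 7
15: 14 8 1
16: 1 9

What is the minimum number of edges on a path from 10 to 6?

2

Level 0: 10
Level 1: 2, 4, 7, 8, 9, 11, 16
Level 2: 1, 3, 6, 12, 13, 15
Level 3: 5, 14
6 first appears at level 2.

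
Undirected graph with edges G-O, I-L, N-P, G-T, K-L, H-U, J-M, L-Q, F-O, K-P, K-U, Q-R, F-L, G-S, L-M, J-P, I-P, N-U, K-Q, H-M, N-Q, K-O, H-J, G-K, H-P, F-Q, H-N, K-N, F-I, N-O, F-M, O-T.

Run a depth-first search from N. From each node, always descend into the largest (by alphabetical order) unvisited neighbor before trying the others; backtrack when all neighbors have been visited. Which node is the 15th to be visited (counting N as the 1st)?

S

Visit N
N → U
U → K
K → Q
Q → R
Q → L
L → M
M → J
J → P
P → I
I → F
F → O
O → T
T → G
G → S
P → H

Visit order: N, U, K, Q, R, L, M, J, P, I, F, O, T, G, S, H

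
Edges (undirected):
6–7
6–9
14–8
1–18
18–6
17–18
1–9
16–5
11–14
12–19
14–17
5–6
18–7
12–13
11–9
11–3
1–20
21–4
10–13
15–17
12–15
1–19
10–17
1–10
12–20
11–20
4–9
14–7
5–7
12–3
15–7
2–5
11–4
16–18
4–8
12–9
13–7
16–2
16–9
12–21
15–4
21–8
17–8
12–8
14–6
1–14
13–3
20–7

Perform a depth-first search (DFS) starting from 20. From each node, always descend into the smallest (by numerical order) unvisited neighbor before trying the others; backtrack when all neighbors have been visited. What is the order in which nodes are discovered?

20 1 9 4 8 12 3 11 14 6 5 2 16 18 7 13 10 17 15 19 21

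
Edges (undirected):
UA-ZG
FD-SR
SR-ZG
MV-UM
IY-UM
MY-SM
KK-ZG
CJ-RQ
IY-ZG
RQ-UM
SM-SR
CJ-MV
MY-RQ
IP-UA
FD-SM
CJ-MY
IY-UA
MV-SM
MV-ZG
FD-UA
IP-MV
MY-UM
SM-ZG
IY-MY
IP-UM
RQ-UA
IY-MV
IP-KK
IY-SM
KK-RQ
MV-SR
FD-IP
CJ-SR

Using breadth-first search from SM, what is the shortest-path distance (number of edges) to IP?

2

Level 0: SM
Level 1: FD, IY, MV, MY, SR, ZG
Level 2: CJ, IP, KK, RQ, UA, UM
IP first appears at level 2.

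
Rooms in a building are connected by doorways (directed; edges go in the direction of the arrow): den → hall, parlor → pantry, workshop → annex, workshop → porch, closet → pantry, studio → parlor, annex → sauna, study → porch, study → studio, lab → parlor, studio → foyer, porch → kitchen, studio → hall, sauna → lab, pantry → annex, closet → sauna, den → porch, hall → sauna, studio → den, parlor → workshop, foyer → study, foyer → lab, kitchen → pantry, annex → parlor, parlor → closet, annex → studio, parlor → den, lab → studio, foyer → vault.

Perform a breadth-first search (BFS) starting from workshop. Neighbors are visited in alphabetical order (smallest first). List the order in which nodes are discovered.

Visit workshop; enqueue annex, porch → queue [annex, porch]
Visit annex; enqueue parlor, sauna, studio → queue [porch, parlor, sauna, studio]
Visit porch; enqueue kitchen → queue [parlor, sauna, studio, kitchen]
Visit parlor; enqueue closet, den, pantry → queue [sauna, studio, kitchen, closet, den, pantry]
Visit sauna; enqueue lab → queue [studio, kitchen, closet, den, pantry, lab]
Visit studio; enqueue foyer, hall → queue [kitchen, closet, den, pantry, lab, foyer, hall]
Visit kitchen → queue [closet, den, pantry, lab, foyer, hall]
Visit closet → queue [den, pantry, lab, foyer, hall]
Visit den → queue [pantry, lab, foyer, hall]
Visit pantry → queue [lab, foyer, hall]
Visit lab → queue [foyer, hall]
Visit foyer; enqueue study, vault → queue [hall, study, vault]
Visit hall → queue [study, vault]
Visit study → queue [vault]
Visit vault → queue []

workshop -> annex -> porch -> parlor -> sauna -> studio -> kitchen -> closet -> den -> pantry -> lab -> foyer -> hall -> study -> vault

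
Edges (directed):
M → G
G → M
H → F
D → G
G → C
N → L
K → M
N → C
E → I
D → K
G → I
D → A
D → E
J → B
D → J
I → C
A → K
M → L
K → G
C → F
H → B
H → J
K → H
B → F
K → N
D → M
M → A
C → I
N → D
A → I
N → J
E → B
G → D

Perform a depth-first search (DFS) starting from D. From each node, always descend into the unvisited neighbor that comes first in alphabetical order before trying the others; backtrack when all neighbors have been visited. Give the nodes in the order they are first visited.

Visit D
D → A
A → I
I → C
C → F
A → K
K → G
G → M
M → L
K → H
H → B
H → J
K → N
D → E

D A I C F K G M L H B J N E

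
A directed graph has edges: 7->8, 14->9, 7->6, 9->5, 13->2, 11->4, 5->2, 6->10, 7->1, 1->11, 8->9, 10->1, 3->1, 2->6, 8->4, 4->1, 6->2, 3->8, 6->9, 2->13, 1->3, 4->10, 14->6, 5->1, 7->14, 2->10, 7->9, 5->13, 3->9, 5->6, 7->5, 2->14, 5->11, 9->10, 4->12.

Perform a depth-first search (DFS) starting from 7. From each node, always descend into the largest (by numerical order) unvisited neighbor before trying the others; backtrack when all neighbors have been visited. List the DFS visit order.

7 14 9 10 1 11 4 12 3 8 5 13 2 6

Visit 7
7 → 14
14 → 9
9 → 10
10 → 1
1 → 11
11 → 4
4 → 12
1 → 3
3 → 8
9 → 5
5 → 13
13 → 2
2 → 6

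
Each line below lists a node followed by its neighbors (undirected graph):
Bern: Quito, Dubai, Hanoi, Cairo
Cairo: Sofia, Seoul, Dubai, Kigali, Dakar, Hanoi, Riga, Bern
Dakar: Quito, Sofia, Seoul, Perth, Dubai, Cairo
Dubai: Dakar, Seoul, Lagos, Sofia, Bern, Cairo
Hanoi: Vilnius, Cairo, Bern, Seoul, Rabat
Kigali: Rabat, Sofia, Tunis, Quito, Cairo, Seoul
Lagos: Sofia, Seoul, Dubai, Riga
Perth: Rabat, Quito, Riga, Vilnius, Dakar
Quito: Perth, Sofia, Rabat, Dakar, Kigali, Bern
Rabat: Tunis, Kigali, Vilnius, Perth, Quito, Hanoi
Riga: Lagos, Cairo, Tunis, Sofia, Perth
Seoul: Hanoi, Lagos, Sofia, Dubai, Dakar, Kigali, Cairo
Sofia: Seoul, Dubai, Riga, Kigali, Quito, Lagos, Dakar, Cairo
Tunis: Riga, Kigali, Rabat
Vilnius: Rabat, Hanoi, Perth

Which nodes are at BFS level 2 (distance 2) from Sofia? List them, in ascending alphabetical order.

Bern, Hanoi, Perth, Rabat, Tunis

Level 0: Sofia
Level 1: Cairo, Dakar, Dubai, Kigali, Lagos, Quito, Riga, Seoul
Level 2: Bern, Hanoi, Perth, Rabat, Tunis
Level 3: Vilnius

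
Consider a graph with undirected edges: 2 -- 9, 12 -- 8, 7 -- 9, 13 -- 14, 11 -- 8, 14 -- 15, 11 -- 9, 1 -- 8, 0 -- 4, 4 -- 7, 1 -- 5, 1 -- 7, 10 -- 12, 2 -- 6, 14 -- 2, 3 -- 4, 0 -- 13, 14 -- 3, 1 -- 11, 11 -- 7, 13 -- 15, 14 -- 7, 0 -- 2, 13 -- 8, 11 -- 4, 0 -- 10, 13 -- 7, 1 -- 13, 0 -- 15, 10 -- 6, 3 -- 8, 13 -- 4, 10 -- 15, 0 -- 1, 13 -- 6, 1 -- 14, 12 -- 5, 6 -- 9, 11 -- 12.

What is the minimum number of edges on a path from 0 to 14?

2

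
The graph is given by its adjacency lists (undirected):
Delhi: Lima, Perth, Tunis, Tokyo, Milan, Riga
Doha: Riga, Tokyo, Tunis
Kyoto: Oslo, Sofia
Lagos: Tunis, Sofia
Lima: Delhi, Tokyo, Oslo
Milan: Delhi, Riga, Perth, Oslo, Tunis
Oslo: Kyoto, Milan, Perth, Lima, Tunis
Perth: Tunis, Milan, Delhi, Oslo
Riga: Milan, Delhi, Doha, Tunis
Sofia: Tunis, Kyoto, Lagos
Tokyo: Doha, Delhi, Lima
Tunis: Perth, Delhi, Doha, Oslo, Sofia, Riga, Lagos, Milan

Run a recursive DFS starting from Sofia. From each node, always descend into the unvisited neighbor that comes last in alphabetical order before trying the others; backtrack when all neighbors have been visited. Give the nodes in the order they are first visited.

Sofia, Tunis, Riga, Milan, Perth, Oslo, Lima, Tokyo, Doha, Delhi, Kyoto, Lagos

Visit Sofia
Sofia → Tunis
Tunis → Riga
Riga → Milan
Milan → Perth
Perth → Oslo
Oslo → Lima
Lima → Tokyo
Tokyo → Doha
Tokyo → Delhi
Oslo → Kyoto
Tunis → Lagos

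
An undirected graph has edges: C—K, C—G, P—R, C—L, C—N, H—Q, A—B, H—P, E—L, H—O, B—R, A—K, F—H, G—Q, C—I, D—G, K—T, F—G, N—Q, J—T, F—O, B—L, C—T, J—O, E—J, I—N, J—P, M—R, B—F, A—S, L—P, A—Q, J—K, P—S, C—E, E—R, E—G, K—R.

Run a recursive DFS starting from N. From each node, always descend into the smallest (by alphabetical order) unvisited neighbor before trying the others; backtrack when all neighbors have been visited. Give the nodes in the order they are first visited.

Visit N
N → C
C → E
E → G
G → D
G → F
F → B
B → A
A → K
K → J
J → O
O → H
H → P
P → L
P → R
R → M
P → S
H → Q
J → T
C → I

N, C, E, G, D, F, B, A, K, J, O, H, P, L, R, M, S, Q, T, I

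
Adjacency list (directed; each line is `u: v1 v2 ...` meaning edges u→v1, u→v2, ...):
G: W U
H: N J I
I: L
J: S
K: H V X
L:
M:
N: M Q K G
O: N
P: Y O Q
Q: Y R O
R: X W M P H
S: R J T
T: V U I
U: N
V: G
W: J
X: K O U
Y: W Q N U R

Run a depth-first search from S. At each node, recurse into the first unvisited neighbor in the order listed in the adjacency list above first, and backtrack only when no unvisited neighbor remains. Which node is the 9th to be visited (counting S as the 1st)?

Y

Visit S
S → R
R → X
X → K
K → H
H → N
N → M
N → Q
Q → Y
Y → W
W → J
Y → U
Q → O
N → G
H → I
I → L
K → V
R → P
S → T

Visit order: S, R, X, K, H, N, M, Q, Y, W, J, U, O, G, I, L, V, P, T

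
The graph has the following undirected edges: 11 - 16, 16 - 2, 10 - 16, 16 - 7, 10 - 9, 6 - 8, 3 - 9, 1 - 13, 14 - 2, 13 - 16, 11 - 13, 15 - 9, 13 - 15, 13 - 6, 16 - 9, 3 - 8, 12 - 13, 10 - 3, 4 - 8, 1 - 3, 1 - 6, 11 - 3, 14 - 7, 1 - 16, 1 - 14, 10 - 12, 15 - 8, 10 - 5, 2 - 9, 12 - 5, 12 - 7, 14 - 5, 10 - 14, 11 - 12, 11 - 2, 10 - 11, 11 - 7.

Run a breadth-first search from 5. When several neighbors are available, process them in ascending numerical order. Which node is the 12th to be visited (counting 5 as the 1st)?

Visit 5; enqueue 10, 12, 14 → queue [10, 12, 14]
Visit 10; enqueue 3, 9, 11, 16 → queue [12, 14, 3, 9, 11, 16]
Visit 12; enqueue 7, 13 → queue [14, 3, 9, 11, 16, 7, 13]
Visit 14; enqueue 1, 2 → queue [3, 9, 11, 16, 7, 13, 1, 2]
Visit 3; enqueue 8 → queue [9, 11, 16, 7, 13, 1, 2, 8]
Visit 9; enqueue 15 → queue [11, 16, 7, 13, 1, 2, 8, 15]
Visit 11 → queue [16, 7, 13, 1, 2, 8, 15]
Visit 16 → queue [7, 13, 1, 2, 8, 15]
Visit 7 → queue [13, 1, 2, 8, 15]
Visit 13; enqueue 6 → queue [1, 2, 8, 15, 6]
Visit 1 → queue [2, 8, 15, 6]
Visit 2 → queue [8, 15, 6]
Visit 8; enqueue 4 → queue [15, 6, 4]
Visit 15 → queue [6, 4]
Visit 6 → queue [4]
Visit 4 → queue []

Visit order: 5, 10, 12, 14, 3, 9, 11, 16, 7, 13, 1, 2, 8, 15, 6, 4

2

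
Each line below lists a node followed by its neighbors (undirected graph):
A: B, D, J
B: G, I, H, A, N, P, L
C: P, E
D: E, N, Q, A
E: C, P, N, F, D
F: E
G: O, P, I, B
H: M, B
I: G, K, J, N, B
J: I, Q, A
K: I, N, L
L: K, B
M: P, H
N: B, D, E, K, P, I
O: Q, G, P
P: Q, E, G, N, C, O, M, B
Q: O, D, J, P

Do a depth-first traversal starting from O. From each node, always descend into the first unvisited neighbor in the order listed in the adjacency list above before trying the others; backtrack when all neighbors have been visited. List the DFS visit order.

Visit O
O → Q
Q → D
D → E
E → C
C → P
P → G
G → I
I → K
K → N
N → B
B → H
H → M
B → A
A → J
B → L
E → F

O Q D E C P G I K N B H M A J L F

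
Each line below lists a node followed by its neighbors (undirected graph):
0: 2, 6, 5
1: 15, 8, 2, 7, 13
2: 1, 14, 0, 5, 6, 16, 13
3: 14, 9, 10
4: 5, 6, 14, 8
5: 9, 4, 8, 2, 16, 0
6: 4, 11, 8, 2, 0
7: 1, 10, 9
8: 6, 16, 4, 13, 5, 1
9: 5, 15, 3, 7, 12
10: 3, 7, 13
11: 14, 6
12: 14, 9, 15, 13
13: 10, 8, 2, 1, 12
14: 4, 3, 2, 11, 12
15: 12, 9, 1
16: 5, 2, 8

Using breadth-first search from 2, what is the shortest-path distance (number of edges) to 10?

2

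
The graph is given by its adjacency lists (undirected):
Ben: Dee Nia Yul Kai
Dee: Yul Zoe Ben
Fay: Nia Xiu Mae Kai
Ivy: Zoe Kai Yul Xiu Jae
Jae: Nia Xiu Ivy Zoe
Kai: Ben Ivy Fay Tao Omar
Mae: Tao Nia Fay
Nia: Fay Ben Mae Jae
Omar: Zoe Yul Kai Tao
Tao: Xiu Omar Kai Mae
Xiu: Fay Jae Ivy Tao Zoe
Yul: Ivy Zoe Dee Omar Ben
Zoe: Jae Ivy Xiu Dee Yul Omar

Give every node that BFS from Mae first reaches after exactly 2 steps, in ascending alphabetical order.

Ben, Jae, Kai, Omar, Xiu

Level 0: Mae
Level 1: Fay, Nia, Tao
Level 2: Ben, Jae, Kai, Omar, Xiu
Level 3: Dee, Ivy, Yul, Zoe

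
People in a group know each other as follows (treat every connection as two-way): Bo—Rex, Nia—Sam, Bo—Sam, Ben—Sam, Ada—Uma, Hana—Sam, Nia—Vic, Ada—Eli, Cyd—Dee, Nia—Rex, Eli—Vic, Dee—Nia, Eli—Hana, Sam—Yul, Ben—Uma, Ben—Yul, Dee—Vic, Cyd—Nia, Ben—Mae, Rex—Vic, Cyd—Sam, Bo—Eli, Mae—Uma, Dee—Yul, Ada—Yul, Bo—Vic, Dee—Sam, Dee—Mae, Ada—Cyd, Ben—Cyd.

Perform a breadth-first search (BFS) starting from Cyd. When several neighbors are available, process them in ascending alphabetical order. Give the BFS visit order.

Cyd -> Ada -> Ben -> Dee -> Nia -> Sam -> Eli -> Uma -> Yul -> Mae -> Vic -> Rex -> Bo -> Hana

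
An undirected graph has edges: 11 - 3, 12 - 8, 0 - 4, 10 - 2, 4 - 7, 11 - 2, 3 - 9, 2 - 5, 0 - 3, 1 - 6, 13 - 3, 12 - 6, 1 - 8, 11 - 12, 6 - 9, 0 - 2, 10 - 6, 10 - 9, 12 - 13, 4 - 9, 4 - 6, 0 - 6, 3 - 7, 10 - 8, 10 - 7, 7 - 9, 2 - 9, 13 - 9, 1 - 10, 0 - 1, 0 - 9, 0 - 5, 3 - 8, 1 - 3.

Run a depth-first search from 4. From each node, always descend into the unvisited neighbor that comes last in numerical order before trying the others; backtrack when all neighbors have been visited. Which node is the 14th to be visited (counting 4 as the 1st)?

Visit 4
4 → 9
9 → 13
13 → 12
12 → 11
11 → 3
3 → 8
8 → 10
10 → 7
10 → 6
6 → 1
1 → 0
0 → 5
5 → 2

Visit order: 4, 9, 13, 12, 11, 3, 8, 10, 7, 6, 1, 0, 5, 2

2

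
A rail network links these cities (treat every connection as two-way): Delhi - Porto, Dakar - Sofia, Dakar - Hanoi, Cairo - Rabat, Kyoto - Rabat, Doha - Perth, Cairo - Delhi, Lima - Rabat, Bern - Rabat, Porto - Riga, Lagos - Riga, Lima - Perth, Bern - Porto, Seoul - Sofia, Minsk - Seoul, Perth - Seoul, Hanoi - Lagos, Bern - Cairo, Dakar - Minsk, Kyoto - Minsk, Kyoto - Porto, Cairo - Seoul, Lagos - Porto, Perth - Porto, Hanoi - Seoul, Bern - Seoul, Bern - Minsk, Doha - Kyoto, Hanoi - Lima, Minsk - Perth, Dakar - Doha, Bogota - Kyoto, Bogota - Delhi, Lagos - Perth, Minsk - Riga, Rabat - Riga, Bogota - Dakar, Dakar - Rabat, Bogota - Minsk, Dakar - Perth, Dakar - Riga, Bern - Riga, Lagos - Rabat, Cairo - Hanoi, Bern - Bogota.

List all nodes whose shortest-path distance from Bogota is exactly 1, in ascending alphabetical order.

Level 0: Bogota
Level 1: Bern, Dakar, Delhi, Kyoto, Minsk
Level 2: Cairo, Doha, Hanoi, Perth, Porto, Rabat, Riga, Seoul, Sofia
Level 3: Lagos, Lima

Bern, Dakar, Delhi, Kyoto, Minsk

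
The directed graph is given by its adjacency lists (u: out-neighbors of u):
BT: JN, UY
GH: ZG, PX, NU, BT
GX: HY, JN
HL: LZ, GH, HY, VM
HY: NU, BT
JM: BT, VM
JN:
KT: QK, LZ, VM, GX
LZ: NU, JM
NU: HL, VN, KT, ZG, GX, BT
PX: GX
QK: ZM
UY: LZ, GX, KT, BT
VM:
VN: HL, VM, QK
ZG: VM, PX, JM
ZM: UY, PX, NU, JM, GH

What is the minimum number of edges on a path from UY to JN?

2

Level 0: UY
Level 1: BT, GX, KT, LZ
Level 2: HY, JM, JN, NU, QK, VM
Level 3: HL, VN, ZG, ZM
Level 4: GH, PX
JN first appears at level 2.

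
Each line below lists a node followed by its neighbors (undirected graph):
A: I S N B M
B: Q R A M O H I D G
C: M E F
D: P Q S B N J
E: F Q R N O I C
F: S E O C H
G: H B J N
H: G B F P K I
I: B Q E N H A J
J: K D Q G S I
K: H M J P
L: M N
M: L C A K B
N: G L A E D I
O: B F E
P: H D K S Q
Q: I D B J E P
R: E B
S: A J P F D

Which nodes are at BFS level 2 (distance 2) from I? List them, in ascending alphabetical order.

C, D, F, G, K, L, M, O, P, R, S

Level 0: I
Level 1: A, B, E, H, J, N, Q
Level 2: C, D, F, G, K, L, M, O, P, R, S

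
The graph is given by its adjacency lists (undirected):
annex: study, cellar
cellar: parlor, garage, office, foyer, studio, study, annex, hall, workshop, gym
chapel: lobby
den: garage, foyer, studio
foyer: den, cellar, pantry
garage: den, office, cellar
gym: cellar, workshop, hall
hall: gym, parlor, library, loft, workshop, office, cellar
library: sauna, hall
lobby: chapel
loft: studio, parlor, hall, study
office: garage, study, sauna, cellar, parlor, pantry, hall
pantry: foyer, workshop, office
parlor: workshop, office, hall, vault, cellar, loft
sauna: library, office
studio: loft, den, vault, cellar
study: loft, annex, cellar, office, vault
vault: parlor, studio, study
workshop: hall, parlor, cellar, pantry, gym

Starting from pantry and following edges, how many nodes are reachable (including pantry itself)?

17

BFS from pantry visits: pantry, foyer, workshop, office, den, cellar, hall, parlor, gym, garage, study, sauna, studio, annex, library, loft, vault
Reachable nodes: 17 of 19 total.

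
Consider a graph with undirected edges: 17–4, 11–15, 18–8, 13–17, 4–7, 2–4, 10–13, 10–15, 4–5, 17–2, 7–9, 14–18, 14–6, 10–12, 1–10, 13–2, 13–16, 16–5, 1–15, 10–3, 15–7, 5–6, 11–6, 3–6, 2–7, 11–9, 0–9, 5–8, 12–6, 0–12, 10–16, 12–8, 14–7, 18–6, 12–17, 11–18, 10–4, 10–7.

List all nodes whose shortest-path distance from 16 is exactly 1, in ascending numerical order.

Level 0: 16
Level 1: 5, 10, 13
Level 2: 1, 2, 3, 4, 6, 7, 8, 12, 15, 17
Level 3: 0, 9, 11, 14, 18

5, 10, 13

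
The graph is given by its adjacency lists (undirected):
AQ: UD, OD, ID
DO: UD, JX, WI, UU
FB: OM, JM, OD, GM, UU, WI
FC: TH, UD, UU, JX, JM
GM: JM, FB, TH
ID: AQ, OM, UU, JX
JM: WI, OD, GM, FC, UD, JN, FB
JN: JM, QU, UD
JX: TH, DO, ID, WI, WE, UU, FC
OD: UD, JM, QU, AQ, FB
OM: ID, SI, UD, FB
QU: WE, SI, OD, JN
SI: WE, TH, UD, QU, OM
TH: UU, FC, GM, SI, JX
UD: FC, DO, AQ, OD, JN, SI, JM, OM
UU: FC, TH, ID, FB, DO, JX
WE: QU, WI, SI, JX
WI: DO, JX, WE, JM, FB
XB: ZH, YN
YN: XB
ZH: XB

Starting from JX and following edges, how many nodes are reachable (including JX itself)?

BFS from JX visits: JX, DO, FC, ID, TH, UU, WE, WI, UD, JM, AQ, OM, GM, SI, FB, QU, JN, OD
Reachable nodes: 18 of 21 total.

18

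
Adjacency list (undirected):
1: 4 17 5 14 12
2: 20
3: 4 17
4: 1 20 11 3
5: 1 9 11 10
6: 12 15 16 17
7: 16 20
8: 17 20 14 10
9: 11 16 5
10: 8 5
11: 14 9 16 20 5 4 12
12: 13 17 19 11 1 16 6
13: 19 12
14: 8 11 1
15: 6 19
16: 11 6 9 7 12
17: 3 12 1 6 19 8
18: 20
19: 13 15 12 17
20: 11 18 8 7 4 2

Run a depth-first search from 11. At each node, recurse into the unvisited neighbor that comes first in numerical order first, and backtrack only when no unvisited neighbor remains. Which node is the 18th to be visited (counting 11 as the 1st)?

Visit 11
11 → 4
4 → 1
1 → 5
5 → 9
9 → 16
16 → 6
6 → 12
12 → 13
13 → 19
19 → 15
19 → 17
17 → 3
17 → 8
8 → 10
8 → 14
8 → 20
20 → 2
20 → 7
20 → 18

Visit order: 11, 4, 1, 5, 9, 16, 6, 12, 13, 19, 15, 17, 3, 8, 10, 14, 20, 2, 7, 18

2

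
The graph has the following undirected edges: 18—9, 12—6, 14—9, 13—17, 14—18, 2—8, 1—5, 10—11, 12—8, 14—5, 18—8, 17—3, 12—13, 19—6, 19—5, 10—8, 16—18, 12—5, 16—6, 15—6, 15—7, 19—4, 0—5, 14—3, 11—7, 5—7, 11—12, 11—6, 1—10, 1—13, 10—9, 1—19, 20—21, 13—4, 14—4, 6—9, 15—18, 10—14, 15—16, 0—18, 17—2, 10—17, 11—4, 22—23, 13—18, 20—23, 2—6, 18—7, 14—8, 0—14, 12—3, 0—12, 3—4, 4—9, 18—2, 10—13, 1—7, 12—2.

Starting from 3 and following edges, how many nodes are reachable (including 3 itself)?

20

BFS from 3 visits: 3, 4, 12, 14, 17, 9, 11, 13, 19, 0, 2, 5, 6, 8, 10, 18, 7, 1, 15, 16
Reachable nodes: 20 of 24 total.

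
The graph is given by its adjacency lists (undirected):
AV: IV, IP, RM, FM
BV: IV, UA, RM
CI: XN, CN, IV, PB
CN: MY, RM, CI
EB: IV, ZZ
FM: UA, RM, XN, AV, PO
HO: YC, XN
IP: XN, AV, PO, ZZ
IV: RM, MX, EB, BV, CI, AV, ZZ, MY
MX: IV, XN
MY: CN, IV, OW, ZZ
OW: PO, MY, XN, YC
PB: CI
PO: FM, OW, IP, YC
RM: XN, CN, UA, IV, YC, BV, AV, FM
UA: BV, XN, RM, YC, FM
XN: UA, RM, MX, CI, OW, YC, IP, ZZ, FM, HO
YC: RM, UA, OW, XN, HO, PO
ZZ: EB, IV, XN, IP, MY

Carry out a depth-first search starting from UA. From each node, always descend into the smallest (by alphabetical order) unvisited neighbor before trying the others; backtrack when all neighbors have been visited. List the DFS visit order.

UA → BV → IV → AV → FM → PO → IP → XN → CI → CN → MY → OW → YC → HO → RM → ZZ → EB → PB → MX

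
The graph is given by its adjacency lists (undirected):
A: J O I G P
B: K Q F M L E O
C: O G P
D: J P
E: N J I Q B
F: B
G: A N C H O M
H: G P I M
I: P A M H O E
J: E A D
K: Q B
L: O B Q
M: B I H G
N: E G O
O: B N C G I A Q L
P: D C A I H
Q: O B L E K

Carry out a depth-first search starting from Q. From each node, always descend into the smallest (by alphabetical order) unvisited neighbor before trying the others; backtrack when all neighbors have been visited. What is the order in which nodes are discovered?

Q, B, E, I, A, G, C, O, L, N, P, D, J, H, M, F, K

Visit Q
Q → B
B → E
E → I
I → A
A → G
G → C
C → O
O → L
O → N
C → P
P → D
D → J
P → H
H → M
B → F
B → K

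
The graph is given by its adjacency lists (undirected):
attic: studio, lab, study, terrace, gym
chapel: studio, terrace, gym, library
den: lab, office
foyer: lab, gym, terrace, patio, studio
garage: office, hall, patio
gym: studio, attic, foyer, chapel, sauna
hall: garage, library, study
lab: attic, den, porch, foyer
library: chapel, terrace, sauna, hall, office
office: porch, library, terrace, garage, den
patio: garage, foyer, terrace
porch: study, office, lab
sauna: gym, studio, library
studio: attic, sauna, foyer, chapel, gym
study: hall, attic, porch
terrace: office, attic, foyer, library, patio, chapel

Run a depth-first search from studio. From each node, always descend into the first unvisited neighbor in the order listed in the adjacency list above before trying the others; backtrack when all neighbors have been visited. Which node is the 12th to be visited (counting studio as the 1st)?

gym

Visit studio
studio → attic
attic → lab
lab → den
den → office
office → porch
porch → study
study → hall
hall → garage
garage → patio
patio → foyer
foyer → gym
gym → chapel
chapel → terrace
terrace → library
library → sauna

Visit order: studio, attic, lab, den, office, porch, study, hall, garage, patio, foyer, gym, chapel, terrace, library, sauna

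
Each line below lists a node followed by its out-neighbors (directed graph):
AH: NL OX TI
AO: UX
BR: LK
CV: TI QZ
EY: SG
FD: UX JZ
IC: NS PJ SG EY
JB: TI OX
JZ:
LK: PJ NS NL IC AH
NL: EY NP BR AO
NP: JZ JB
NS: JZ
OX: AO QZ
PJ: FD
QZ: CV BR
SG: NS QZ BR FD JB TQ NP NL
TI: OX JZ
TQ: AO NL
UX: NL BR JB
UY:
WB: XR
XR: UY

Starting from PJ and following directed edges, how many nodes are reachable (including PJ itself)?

20

BFS from PJ visits: PJ, FD, UX, JZ, NL, BR, JB, EY, NP, AO, LK, TI, OX, SG, NS, IC, AH, QZ, TQ, CV
Reachable nodes: 20 of 23 total.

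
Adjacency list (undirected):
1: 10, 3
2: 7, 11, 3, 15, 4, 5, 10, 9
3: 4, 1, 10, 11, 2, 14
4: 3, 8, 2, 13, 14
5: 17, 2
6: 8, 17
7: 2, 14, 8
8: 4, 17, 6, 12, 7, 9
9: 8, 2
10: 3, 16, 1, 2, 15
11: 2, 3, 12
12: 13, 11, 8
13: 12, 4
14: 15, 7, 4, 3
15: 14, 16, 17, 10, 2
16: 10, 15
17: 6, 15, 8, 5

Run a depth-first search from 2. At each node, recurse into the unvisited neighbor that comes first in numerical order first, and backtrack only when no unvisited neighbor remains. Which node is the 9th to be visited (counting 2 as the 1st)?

Visit 2
2 → 3
3 → 1
1 → 10
10 → 15
15 → 14
14 → 4
4 → 8
8 → 6
6 → 17
17 → 5
8 → 7
8 → 9
8 → 12
12 → 11
12 → 13
15 → 16

Visit order: 2, 3, 1, 10, 15, 14, 4, 8, 6, 17, 5, 7, 9, 12, 11, 13, 16

6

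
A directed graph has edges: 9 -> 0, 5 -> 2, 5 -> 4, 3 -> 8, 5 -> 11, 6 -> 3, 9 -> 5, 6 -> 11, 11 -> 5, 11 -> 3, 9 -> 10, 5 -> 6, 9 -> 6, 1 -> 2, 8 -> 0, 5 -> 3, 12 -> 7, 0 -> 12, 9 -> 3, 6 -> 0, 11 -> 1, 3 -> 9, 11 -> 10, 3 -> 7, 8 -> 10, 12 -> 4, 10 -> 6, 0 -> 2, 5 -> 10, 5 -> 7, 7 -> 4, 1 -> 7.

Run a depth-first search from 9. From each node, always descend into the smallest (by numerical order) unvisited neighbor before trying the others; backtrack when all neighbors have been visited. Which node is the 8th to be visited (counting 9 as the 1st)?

8

Visit 9
9 → 0
0 → 2
0 → 12
12 → 4
12 → 7
9 → 3
3 → 8
8 → 10
10 → 6
6 → 11
11 → 1
11 → 5

Visit order: 9, 0, 2, 12, 4, 7, 3, 8, 10, 6, 11, 1, 5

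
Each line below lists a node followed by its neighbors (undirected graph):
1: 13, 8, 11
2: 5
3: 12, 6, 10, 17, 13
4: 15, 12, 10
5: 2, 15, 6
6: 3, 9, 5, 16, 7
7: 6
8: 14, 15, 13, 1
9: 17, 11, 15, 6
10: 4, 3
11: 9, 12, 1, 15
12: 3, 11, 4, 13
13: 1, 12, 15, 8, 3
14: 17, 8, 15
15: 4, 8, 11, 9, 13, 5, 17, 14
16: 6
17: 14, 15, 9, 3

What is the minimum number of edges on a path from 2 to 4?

3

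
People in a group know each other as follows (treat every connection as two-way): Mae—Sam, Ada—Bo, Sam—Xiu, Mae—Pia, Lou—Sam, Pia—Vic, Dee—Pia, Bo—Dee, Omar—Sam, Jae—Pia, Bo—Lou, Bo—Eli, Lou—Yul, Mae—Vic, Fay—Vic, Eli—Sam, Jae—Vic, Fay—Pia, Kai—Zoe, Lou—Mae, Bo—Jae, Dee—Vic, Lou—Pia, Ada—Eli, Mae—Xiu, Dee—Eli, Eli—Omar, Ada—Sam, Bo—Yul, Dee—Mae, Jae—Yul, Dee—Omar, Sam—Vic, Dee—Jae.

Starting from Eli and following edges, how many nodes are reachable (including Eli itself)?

14

BFS from Eli visits: Eli, Ada, Bo, Dee, Omar, Sam, Jae, Lou, Yul, Mae, Pia, Vic, Xiu, Fay
Reachable nodes: 14 of 16 total.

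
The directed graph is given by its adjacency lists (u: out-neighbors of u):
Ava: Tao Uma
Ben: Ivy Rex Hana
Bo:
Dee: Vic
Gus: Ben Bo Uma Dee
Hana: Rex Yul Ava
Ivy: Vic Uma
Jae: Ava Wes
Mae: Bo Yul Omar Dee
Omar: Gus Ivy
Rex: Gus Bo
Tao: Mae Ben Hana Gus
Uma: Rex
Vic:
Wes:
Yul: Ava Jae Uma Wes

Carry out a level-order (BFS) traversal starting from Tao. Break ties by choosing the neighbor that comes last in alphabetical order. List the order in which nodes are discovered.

Visit Tao; enqueue Mae, Hana, Gus, Ben → queue [Mae, Hana, Gus, Ben]
Visit Mae; enqueue Yul, Omar, Dee, Bo → queue [Hana, Gus, Ben, Yul, Omar, Dee, Bo]
Visit Hana; enqueue Rex, Ava → queue [Gus, Ben, Yul, Omar, Dee, Bo, Rex, Ava]
Visit Gus; enqueue Uma → queue [Ben, Yul, Omar, Dee, Bo, Rex, Ava, Uma]
Visit Ben; enqueue Ivy → queue [Yul, Omar, Dee, Bo, Rex, Ava, Uma, Ivy]
Visit Yul; enqueue Wes, Jae → queue [Omar, Dee, Bo, Rex, Ava, Uma, Ivy, Wes, Jae]
Visit Omar → queue [Dee, Bo, Rex, Ava, Uma, Ivy, Wes, Jae]
Visit Dee; enqueue Vic → queue [Bo, Rex, Ava, Uma, Ivy, Wes, Jae, Vic]
Visit Bo → queue [Rex, Ava, Uma, Ivy, Wes, Jae, Vic]
Visit Rex → queue [Ava, Uma, Ivy, Wes, Jae, Vic]
Visit Ava → queue [Uma, Ivy, Wes, Jae, Vic]
Visit Uma → queue [Ivy, Wes, Jae, Vic]
Visit Ivy → queue [Wes, Jae, Vic]
Visit Wes → queue [Jae, Vic]
Visit Jae → queue [Vic]
Visit Vic → queue []

Tao -> Mae -> Hana -> Gus -> Ben -> Yul -> Omar -> Dee -> Bo -> Rex -> Ava -> Uma -> Ivy -> Wes -> Jae -> Vic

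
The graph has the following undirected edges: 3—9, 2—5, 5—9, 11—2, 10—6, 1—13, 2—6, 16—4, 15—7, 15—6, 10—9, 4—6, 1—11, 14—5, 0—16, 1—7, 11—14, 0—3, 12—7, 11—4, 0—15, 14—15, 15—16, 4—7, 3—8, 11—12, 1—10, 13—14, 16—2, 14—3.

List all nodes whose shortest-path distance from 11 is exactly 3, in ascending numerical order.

0, 8, 9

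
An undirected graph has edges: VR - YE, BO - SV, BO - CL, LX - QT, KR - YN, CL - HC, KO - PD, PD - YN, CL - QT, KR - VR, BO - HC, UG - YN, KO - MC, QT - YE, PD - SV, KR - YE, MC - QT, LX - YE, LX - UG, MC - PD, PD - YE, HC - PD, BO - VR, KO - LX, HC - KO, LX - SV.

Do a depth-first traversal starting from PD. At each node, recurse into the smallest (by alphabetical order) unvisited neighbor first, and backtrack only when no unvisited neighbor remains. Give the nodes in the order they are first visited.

PD → HC → BO → CL → QT → LX → KO → MC → SV → UG → YN → KR → VR → YE

Visit PD
PD → HC
HC → BO
BO → CL
CL → QT
QT → LX
LX → KO
KO → MC
LX → SV
LX → UG
UG → YN
YN → KR
KR → VR
VR → YE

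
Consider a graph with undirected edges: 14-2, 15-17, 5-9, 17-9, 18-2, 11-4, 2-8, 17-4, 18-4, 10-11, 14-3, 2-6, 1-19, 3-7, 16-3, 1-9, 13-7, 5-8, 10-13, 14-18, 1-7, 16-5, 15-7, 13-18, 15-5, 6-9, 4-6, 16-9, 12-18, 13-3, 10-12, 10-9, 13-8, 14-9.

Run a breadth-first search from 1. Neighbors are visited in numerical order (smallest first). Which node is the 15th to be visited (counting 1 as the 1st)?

18

Visit 1; enqueue 7, 9, 19 → queue [7, 9, 19]
Visit 7; enqueue 3, 13, 15 → queue [9, 19, 3, 13, 15]
Visit 9; enqueue 5, 6, 10, 14, 16, 17 → queue [19, 3, 13, 15, 5, 6, 10, 14, 16, 17]
Visit 19 → queue [3, 13, 15, 5, 6, 10, 14, 16, 17]
Visit 3 → queue [13, 15, 5, 6, 10, 14, 16, 17]
Visit 13; enqueue 8, 18 → queue [15, 5, 6, 10, 14, 16, 17, 8, 18]
Visit 15 → queue [5, 6, 10, 14, 16, 17, 8, 18]
Visit 5 → queue [6, 10, 14, 16, 17, 8, 18]
Visit 6; enqueue 2, 4 → queue [10, 14, 16, 17, 8, 18, 2, 4]
Visit 10; enqueue 11, 12 → queue [14, 16, 17, 8, 18, 2, 4, 11, 12]
Visit 14 → queue [16, 17, 8, 18, 2, 4, 11, 12]
Visit 16 → queue [17, 8, 18, 2, 4, 11, 12]
Visit 17 → queue [8, 18, 2, 4, 11, 12]
Visit 8 → queue [18, 2, 4, 11, 12]
Visit 18 → queue [2, 4, 11, 12]
Visit 2 → queue [4, 11, 12]
Visit 4 → queue [11, 12]
Visit 11 → queue [12]
Visit 12 → queue []

Visit order: 1, 7, 9, 19, 3, 13, 15, 5, 6, 10, 14, 16, 17, 8, 18, 2, 4, 11, 12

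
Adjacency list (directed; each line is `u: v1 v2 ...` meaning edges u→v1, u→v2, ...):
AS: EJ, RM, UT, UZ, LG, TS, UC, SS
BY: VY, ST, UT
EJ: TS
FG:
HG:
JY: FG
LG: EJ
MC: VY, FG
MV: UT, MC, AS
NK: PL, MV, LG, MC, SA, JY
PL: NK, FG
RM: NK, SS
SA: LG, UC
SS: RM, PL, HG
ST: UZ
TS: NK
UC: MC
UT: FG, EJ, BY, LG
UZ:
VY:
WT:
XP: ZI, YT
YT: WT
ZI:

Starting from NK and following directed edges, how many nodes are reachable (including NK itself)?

20

BFS from NK visits: NK, PL, MV, LG, MC, SA, JY, FG, UT, AS, EJ, VY, UC, BY, RM, UZ, TS, SS, ST, HG
Reachable nodes: 20 of 24 total.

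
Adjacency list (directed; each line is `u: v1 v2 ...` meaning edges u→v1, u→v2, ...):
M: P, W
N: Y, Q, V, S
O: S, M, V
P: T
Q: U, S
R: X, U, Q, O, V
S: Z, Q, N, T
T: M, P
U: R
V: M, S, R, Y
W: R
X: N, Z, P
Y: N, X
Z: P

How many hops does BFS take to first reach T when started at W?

4

Level 0: W
Level 1: R
Level 2: O, Q, U, V, X
Level 3: M, N, P, S, Y, Z
Level 4: T
T first appears at level 4.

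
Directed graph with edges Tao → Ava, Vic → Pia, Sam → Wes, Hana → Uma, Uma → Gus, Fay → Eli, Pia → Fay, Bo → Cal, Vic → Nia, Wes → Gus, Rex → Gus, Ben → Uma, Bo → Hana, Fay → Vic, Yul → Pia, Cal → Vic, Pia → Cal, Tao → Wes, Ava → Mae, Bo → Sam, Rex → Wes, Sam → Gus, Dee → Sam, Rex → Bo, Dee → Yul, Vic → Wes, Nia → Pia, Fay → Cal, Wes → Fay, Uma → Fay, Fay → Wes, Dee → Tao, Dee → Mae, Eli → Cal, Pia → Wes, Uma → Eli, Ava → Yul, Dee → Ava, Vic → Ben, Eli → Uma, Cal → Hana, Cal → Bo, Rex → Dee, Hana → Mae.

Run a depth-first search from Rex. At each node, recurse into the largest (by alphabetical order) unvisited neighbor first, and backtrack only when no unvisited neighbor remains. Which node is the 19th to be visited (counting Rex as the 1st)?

Ava

Visit Rex
Rex → Wes
Wes → Gus
Wes → Fay
Fay → Vic
Vic → Pia
Pia → Cal
Cal → Hana
Hana → Uma
Uma → Eli
Hana → Mae
Cal → Bo
Bo → Sam
Vic → Nia
Vic → Ben
Rex → Dee
Dee → Yul
Dee → Tao
Tao → Ava

Visit order: Rex, Wes, Gus, Fay, Vic, Pia, Cal, Hana, Uma, Eli, Mae, Bo, Sam, Nia, Ben, Dee, Yul, Tao, Ava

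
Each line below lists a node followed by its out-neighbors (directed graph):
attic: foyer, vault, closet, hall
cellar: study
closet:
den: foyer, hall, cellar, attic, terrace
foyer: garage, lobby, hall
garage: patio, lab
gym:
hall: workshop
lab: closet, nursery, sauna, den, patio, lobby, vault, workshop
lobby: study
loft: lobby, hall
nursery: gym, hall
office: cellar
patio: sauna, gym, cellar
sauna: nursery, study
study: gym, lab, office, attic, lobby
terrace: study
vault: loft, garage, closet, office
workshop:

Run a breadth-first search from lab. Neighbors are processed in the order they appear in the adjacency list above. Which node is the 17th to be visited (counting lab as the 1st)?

loft

Visit lab; enqueue closet, nursery, sauna, den, patio, lobby, vault, workshop → queue [closet, nursery, sauna, den, patio, lobby, vault, workshop]
Visit closet → queue [nursery, sauna, den, patio, lobby, vault, workshop]
Visit nursery; enqueue gym, hall → queue [sauna, den, patio, lobby, vault, workshop, gym, hall]
Visit sauna; enqueue study → queue [den, patio, lobby, vault, workshop, gym, hall, study]
Visit den; enqueue foyer, cellar, attic, terrace → queue [patio, lobby, vault, workshop, gym, hall, study, foyer, cellar, attic, terrace]
Visit patio → queue [lobby, vault, workshop, gym, hall, study, foyer, cellar, attic, terrace]
Visit lobby → queue [vault, workshop, gym, hall, study, foyer, cellar, attic, terrace]
Visit vault; enqueue loft, garage, office → queue [workshop, gym, hall, study, foyer, cellar, attic, terrace, loft, garage, office]
Visit workshop → queue [gym, hall, study, foyer, cellar, attic, terrace, loft, garage, office]
Visit gym → queue [hall, study, foyer, cellar, attic, terrace, loft, garage, office]
Visit hall → queue [study, foyer, cellar, attic, terrace, loft, garage, office]
Visit study → queue [foyer, cellar, attic, terrace, loft, garage, office]
Visit foyer → queue [cellar, attic, terrace, loft, garage, office]
Visit cellar → queue [attic, terrace, loft, garage, office]
Visit attic → queue [terrace, loft, garage, office]
Visit terrace → queue [loft, garage, office]
Visit loft → queue [garage, office]
Visit garage → queue [office]
Visit office → queue []

Visit order: lab, closet, nursery, sauna, den, patio, lobby, vault, workshop, gym, hall, study, foyer, cellar, attic, terrace, loft, garage, office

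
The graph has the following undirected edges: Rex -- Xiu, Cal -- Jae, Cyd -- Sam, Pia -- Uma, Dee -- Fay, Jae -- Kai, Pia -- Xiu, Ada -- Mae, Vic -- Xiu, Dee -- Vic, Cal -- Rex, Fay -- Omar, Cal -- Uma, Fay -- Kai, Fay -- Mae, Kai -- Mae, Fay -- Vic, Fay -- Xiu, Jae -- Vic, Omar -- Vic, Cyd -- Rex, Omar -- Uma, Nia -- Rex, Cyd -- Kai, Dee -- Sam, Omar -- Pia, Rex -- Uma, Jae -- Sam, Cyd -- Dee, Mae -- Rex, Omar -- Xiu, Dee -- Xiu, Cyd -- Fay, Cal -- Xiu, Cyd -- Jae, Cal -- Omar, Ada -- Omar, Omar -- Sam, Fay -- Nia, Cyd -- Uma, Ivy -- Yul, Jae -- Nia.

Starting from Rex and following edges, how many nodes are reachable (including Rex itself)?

16

BFS from Rex visits: Rex, Cal, Cyd, Mae, Nia, Uma, Xiu, Jae, Omar, Dee, Fay, Kai, Sam, Ada, Pia, Vic
Reachable nodes: 16 of 18 total.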